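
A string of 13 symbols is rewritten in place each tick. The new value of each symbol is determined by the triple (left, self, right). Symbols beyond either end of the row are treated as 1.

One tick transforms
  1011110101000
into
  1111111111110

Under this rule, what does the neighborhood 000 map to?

At position 11 the neighborhood is 000; the next row has 1 there.

1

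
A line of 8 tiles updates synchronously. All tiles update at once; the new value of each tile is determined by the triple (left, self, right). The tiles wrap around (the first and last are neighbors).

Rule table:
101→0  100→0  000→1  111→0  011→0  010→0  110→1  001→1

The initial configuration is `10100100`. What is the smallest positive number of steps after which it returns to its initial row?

24

step 1: 00001001
step 2: 01110010
step 3: 10010100
step 4: 00100001
step 5: 01001110
step 6: 10010010
step 7: 00100100
step 8: 11001001
step 9: 01010010
step 10: 10000100
step 11: 00111001
step 12: 01001010
step 13: 10010000
step 14: 00100111
step 15: 01001001
step 16: 00010010
step 17: 11100100
step 18: 00101001
step 19: 01000010
step 20: 10011100
step 21: 00100101
step 22: 01001000
step 23: 10010011
step 24: 10100100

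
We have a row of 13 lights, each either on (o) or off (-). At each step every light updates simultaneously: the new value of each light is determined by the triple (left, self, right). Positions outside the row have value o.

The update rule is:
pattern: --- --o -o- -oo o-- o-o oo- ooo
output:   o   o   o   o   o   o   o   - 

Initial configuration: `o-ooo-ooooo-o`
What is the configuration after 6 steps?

ooo-ooo---ooo
--ooo-ooooo--
ooo-ooo---ooo  (repeats step 1; period 2)
step 6: --ooo-ooooo--

--ooo-ooooo--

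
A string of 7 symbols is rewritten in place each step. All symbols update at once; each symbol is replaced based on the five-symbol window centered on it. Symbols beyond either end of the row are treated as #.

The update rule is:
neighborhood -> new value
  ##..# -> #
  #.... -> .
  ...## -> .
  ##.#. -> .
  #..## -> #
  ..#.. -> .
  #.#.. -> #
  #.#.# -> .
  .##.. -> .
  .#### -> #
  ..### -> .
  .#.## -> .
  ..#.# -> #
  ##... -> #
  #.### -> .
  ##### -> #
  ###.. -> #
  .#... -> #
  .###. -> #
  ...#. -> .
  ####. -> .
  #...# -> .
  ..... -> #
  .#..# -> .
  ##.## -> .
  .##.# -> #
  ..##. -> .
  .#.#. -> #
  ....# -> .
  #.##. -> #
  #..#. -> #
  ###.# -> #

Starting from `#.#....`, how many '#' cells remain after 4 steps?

#.##...
#.#.#..
#..##.#
###.#..
count of #: 4

4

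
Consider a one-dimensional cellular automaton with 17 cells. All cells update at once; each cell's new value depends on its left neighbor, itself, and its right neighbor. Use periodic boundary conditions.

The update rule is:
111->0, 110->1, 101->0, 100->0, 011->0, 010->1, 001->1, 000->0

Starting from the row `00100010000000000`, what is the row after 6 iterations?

10101010000001010

iteration 1: 01100110000000000
iteration 2: 10101010000000000
iteration 3: 10101010000000001
iteration 4: 10101010000000010
iteration 5: 10101010000000110
iteration 6: 10101010000001010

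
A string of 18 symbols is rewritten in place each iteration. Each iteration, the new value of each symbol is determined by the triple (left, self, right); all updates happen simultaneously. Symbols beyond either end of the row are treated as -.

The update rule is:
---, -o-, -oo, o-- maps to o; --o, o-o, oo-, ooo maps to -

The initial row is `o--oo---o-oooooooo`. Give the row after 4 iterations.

iteration 1: oo-o-oo-o-o-------
iteration 2: o--o-o--o-oooooooo
iteration 3: oo-o-oo-o-o-------  (repeats iteration 1; period 2)
iteration 4: o--o-o--o-oooooooo

o--o-o--o-oooooooo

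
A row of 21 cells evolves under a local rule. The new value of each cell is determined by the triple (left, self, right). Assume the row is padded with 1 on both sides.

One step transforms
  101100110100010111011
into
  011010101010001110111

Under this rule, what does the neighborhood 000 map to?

At position 11 the neighborhood is 000; the next row has 0 there.

0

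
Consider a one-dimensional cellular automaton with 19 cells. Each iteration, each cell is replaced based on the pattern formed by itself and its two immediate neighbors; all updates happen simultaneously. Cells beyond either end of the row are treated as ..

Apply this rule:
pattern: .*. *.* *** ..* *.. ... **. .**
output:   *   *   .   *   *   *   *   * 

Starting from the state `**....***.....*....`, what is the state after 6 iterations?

*.....***.........*

*******.***********
*.....***.........*
*******.***********  (repeats iteration 1; period 2)
iteration 6: *.....***.........*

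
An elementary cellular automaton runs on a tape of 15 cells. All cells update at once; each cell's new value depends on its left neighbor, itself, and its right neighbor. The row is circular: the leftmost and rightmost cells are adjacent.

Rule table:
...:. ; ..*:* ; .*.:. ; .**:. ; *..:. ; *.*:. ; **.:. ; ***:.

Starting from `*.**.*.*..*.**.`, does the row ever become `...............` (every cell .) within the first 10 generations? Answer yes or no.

generation 1: .........*.....
generation 2: ........*......
generation 3: .......*.......
generation 4: ......*........
generation 5: .....*.........
generation 6: ....*..........
generation 7: ...*...........
generation 8: ..*............
generation 9: .*.............
generation 10: *..............
generation 10 is *.............., still not uniform .

no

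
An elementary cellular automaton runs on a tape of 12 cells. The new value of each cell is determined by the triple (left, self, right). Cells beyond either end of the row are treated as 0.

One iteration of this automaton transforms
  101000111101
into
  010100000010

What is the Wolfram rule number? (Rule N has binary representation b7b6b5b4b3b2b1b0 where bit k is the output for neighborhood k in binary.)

48

position 7: 111 → 0  (bit 7 = 0)
position 9: 110 → 0  (bit 6 = 0)
position 1: 101 → 1  (bit 5 = 1)
position 3: 100 → 1  (bit 4 = 1)
position 6: 011 → 0  (bit 3 = 0)
position 0: 010 → 0  (bit 2 = 0)
position 5: 001 → 0  (bit 1 = 0)
position 4: 000 → 0  (bit 0 = 0)
bits b7..b0 = 00110000 = 48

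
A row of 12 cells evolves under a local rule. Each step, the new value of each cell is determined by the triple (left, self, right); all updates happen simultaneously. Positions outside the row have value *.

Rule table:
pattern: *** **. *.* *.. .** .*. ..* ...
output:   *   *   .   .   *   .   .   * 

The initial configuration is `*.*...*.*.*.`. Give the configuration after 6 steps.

step 1: *...*.......
step 2: *.*...*****.
step 3: *...*.*****.
step 4: *.*...*****.  (repeats step 2; period 2)
step 6: *.*...*****.

*.*...*****.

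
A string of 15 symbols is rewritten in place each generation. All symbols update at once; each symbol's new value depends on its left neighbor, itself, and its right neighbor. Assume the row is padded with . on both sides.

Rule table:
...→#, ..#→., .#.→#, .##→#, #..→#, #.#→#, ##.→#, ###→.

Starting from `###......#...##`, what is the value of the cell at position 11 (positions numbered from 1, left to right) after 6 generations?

#.######.###.##
###....###.####
#.####.#.###..#
###..#####.##.#
#.##.#...######
########.#....#
position 11 holds .

.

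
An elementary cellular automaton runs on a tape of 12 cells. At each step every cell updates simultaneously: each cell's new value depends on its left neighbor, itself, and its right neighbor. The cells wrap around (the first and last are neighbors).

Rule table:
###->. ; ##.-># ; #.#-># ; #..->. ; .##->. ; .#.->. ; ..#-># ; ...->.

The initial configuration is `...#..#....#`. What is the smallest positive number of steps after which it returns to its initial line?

12

step 1: ..#..#....#.
step 2: .#..#....#..
step 3: #..#....#...
step 4: ..#....#...#
step 5: .#....#...#.
step 6: #....#...#..
step 7: ....#...#..#
step 8: ...#...#..#.
step 9: ..#...#..#..
step 10: .#...#..#...
step 11: #...#..#....
step 12: ...#..#....#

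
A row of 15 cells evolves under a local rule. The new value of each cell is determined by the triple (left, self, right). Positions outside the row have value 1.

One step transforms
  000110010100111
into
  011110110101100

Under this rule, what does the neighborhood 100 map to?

0

At position 0 the neighborhood is 100; the next row has 0 there.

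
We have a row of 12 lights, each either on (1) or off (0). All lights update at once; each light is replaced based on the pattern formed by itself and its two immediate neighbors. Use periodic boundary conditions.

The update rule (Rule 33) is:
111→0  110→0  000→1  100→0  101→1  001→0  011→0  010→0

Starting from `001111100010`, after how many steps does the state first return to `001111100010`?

100000001000
001111100010

2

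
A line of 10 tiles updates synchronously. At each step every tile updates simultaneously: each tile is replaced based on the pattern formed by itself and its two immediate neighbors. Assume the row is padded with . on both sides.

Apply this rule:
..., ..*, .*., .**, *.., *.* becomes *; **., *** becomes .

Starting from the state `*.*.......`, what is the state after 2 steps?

*.........

**********
*.........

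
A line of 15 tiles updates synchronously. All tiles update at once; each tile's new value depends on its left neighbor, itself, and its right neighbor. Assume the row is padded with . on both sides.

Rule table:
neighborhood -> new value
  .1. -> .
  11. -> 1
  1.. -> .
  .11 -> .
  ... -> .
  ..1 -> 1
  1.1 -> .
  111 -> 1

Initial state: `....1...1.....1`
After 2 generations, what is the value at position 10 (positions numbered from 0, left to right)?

.

...1...1.....1.
..1...1.....1..
position 10 holds .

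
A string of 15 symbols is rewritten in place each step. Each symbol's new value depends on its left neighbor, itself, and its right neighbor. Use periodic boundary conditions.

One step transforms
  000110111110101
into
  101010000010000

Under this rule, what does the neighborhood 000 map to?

0

At position 1 the neighborhood is 000; the next row has 0 there.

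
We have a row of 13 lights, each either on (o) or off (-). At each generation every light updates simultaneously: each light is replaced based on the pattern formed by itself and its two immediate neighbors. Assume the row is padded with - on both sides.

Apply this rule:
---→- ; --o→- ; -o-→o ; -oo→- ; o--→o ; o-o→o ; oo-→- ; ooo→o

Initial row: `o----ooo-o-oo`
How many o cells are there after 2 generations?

5

oo----o-ooo--
--o---oo-o-o-
count of o: 5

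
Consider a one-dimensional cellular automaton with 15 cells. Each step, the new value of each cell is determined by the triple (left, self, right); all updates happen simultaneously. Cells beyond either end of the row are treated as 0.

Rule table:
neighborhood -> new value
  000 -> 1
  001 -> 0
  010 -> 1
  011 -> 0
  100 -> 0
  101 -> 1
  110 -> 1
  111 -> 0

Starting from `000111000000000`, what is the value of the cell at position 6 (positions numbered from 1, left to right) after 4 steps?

step 1: 110001011111111
step 2: 010101100000001
step 3: 011110101111101
step 4: 000011110000111
position 6 holds 1

1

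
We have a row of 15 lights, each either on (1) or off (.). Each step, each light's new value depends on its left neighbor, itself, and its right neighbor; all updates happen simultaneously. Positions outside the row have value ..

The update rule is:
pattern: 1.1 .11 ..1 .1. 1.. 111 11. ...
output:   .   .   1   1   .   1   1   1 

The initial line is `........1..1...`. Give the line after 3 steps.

111111111.11.11
.11111111..1..1
1.1111111.11.11

1.1111111.11.11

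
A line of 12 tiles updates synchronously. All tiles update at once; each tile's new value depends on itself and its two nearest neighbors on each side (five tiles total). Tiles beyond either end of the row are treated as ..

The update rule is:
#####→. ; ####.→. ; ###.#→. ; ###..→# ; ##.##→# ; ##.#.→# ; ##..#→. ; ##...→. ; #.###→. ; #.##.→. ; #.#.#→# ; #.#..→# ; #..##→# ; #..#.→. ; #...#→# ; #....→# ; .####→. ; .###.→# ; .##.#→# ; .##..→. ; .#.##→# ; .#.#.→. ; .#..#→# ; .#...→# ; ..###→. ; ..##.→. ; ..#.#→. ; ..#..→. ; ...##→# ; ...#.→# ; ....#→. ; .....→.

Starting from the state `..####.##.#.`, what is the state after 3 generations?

.#.###.####.

.#....#.####
#.##.#.#...#
.#.###.####.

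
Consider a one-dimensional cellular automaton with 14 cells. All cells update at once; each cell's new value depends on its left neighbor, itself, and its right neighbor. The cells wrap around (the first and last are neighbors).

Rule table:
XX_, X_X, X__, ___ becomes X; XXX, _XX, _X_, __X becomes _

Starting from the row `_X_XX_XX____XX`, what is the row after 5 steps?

step 1: X_X_XX_XXXX__X
step 2: XX_X_XX___XX__
step 3: _XX_X_XXX__XX_
step 4: __XX_X__XX__XX
step 5: X__XX_X__XX__X

X__XX_X__XX__X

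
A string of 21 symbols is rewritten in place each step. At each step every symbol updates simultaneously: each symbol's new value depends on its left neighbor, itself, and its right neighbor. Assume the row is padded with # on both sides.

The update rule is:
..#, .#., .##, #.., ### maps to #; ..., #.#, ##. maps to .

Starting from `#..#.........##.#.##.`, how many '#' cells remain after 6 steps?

16

.####.......##..#.#..
.###.#.....##.###.###
.##..##...##..##..###
.#.###.#.##.###.#####
.#.##..#.#..##..#####
.#.#.###.####.#######
count of #: 16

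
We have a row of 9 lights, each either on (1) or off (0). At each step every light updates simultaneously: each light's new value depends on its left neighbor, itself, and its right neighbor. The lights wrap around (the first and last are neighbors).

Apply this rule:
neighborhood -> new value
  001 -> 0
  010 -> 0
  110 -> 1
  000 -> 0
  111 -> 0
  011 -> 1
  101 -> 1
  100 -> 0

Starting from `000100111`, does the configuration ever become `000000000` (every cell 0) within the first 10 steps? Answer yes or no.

yes

000000101
000000010
000000000
all cells are 0 at step 3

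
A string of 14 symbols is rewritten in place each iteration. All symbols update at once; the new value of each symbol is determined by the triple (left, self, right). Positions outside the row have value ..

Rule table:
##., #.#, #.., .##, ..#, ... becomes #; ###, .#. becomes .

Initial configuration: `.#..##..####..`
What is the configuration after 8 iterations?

#.......######

#.#######..###
.##.....####.#
#########..##.
#.......######
.########....#
##......#####.
#########...##
#.......######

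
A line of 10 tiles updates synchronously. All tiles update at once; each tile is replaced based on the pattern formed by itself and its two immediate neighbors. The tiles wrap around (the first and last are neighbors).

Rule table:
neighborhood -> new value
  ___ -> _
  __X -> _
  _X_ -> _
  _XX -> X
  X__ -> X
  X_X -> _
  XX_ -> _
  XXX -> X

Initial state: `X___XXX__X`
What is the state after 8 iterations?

X_________

_X__XX_X_X
__X_X_____
_____X____
______X___
_______X__
________X_
_________X
X_________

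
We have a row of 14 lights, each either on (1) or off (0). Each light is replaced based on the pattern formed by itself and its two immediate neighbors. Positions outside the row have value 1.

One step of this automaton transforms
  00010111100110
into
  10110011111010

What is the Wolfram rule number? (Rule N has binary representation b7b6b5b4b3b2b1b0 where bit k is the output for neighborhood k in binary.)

position 6: 111 → 1  (bit 7 = 1)
position 8: 110 → 1  (bit 6 = 1)
position 4: 101 → 0  (bit 5 = 0)
position 0: 100 → 1  (bit 4 = 1)
position 5: 011 → 0  (bit 3 = 0)
position 3: 010 → 1  (bit 2 = 1)
position 2: 001 → 1  (bit 1 = 1)
position 1: 000 → 0  (bit 0 = 0)
bits b7..b0 = 11010110 = 214

214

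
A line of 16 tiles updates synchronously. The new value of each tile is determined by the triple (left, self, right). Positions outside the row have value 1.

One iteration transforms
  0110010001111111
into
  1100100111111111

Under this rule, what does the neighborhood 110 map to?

0

At position 2 the neighborhood is 110; the next row has 0 there.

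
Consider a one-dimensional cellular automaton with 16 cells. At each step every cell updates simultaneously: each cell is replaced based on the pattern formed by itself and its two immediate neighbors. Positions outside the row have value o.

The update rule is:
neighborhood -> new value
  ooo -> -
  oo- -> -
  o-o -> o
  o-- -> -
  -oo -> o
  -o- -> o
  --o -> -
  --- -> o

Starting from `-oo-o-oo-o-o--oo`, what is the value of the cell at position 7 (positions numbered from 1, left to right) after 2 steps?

oo-oooo-oooo--o-
--oo---oo-----oo
position 7 holds -

-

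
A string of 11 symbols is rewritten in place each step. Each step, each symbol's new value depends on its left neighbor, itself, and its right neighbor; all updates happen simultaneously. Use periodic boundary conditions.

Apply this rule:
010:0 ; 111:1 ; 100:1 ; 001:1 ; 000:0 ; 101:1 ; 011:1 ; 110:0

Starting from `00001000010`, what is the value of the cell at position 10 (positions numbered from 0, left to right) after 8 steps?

00010100101
10101011010
01010110101
10101101010
01011010101
10110101010
01101010101
11010101010
position 10 holds 0

0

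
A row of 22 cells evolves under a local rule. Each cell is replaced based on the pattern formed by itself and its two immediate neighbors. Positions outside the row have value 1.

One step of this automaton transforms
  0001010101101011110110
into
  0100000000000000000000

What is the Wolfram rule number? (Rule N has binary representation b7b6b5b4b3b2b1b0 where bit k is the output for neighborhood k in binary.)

1

position 15: 111 → 0  (bit 7 = 0)
position 10: 110 → 0  (bit 6 = 0)
position 4: 101 → 0  (bit 5 = 0)
position 0: 100 → 0  (bit 4 = 0)
position 9: 011 → 0  (bit 3 = 0)
position 3: 010 → 0  (bit 2 = 0)
position 2: 001 → 0  (bit 1 = 0)
position 1: 000 → 1  (bit 0 = 1)
bits b7..b0 = 00000001 = 1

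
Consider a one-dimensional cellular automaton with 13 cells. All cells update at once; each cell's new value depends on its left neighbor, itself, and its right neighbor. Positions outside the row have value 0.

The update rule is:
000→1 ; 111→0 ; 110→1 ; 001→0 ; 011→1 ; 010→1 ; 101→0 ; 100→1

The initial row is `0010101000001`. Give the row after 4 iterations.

1010101111101
1010101000101
1010101110101
1010101010101

1010101010101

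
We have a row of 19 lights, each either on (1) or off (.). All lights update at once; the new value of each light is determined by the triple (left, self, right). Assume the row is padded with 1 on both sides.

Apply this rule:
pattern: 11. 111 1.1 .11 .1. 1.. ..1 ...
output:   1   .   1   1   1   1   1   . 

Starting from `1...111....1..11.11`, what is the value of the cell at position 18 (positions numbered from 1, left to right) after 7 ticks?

1

11.11.11..11111111.
.1111111111......11
11........11....11.
.11......1111..1111
1111....11..1111...
...11..111111..11.1
1.111111....1111111
position 18 holds 1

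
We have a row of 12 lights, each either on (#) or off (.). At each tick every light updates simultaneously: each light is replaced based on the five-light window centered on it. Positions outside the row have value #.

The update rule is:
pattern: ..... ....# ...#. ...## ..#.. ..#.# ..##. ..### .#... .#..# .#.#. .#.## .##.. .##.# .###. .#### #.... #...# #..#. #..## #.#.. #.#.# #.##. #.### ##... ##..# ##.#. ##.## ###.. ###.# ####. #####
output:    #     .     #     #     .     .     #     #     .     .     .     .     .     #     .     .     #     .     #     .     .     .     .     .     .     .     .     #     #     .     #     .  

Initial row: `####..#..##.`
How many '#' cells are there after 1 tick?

tick 1: ..##.#...###
count of #: 6

6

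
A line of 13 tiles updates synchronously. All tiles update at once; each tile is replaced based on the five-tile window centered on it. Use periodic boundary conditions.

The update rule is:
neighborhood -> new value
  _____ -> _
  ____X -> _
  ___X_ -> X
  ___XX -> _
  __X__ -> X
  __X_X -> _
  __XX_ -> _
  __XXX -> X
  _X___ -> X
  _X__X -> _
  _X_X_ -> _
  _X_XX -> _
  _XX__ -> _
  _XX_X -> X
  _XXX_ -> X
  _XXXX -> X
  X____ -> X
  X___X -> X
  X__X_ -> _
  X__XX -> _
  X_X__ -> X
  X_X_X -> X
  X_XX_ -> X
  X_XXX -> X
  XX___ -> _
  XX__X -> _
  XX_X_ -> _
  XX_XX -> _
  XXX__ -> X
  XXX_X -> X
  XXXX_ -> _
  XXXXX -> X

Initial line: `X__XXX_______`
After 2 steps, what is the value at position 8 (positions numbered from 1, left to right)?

step 1: X__XXX_X____X
step 2: ___XXX_XXX___
position 8 holds X

X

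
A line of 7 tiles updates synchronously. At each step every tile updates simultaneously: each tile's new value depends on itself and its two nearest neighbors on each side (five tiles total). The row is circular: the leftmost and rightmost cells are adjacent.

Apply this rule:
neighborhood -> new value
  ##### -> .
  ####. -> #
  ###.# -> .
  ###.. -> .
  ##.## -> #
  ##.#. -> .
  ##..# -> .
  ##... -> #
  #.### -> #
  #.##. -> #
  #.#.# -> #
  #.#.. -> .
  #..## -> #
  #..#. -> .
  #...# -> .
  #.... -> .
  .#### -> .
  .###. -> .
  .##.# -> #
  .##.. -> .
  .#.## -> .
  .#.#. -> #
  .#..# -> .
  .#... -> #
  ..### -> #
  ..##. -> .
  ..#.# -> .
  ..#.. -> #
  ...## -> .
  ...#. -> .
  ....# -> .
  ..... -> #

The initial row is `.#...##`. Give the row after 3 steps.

.#....#

step 1: ..#...#
step 2: ..##..#
step 3: .#....#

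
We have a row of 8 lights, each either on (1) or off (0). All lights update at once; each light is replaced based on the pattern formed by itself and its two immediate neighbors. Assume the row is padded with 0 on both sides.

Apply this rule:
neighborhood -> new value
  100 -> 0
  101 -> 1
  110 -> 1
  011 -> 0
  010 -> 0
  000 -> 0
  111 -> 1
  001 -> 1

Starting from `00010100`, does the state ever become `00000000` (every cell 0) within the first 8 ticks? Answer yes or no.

yes

00101000
01010000
10100000
01000000
10000000
00000000
all cells are 0 at tick 6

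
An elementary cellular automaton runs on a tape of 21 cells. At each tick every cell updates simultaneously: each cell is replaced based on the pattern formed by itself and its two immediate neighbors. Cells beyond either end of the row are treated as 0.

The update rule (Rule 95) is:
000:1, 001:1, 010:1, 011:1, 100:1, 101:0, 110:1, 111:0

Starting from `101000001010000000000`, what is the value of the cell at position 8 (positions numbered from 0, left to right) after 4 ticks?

1

101111111011111111111
101000001010000000001
101111111011111111111  (repeats tick 1; period 2)
tick 4: 101000001010000000001
position 8 holds 1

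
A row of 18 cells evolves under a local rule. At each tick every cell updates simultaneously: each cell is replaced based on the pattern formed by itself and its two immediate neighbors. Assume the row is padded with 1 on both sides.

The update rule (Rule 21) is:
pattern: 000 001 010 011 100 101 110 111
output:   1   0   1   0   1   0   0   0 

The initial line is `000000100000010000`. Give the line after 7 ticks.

111111111111111110

111110111111011110
000000000000000000
111111111111111110
000000000000000000  (repeats tick 2; period 2)
tick 7: 111111111111111110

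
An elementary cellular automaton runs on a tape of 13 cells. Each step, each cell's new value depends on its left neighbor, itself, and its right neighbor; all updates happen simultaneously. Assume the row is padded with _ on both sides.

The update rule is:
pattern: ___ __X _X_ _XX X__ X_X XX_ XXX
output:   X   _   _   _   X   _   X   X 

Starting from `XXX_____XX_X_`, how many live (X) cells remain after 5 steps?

7

_XXXXXX__X__X
__XXXXXX__X__
X__XXXXXX__XX
_X__XXXXXX__X
__X__XXXXXX__
count of X: 7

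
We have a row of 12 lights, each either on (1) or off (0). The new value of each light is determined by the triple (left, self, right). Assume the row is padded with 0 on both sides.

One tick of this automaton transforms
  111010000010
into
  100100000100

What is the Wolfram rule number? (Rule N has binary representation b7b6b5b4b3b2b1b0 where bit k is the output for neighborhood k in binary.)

position 1: 111 → 0  (bit 7 = 0)
position 2: 110 → 0  (bit 6 = 0)
position 3: 101 → 1  (bit 5 = 1)
position 5: 100 → 0  (bit 4 = 0)
position 0: 011 → 1  (bit 3 = 1)
position 4: 010 → 0  (bit 2 = 0)
position 9: 001 → 1  (bit 1 = 1)
position 6: 000 → 0  (bit 0 = 0)
bits b7..b0 = 00101010 = 42

42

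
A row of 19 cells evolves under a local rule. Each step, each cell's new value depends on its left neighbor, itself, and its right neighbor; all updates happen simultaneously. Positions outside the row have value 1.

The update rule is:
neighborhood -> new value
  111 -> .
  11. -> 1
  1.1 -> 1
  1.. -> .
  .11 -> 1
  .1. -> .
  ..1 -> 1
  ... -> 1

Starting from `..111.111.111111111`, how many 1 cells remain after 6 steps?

.11.111.111........
11111.111.1.1111111
....111.11.11......
.1111.1111111.11111
11..111.....111....
.1.11.1.11111.1.111
count of 1: 13

13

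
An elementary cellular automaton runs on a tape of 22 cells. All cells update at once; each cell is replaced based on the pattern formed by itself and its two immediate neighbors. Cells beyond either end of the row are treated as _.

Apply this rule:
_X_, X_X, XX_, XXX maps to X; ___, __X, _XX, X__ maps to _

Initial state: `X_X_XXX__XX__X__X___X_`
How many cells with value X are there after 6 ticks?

tick 1: XXXX_XX___X__X__X___X_
tick 2: _XXXX_X___X__X__X___X_
tick 3: __XXXXX___X__X__X___X_
tick 4: ___XXXX___X__X__X___X_
tick 5: ____XXX___X__X__X___X_
tick 6: _____XX___X__X__X___X_
count of X: 6

6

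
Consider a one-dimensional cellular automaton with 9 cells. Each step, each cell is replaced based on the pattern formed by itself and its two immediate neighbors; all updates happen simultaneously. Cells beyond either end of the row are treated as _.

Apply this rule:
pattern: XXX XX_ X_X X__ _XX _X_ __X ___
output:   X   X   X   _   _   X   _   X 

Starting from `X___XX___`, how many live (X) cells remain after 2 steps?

X_X__X_XX
XXX__XX_X
count of X: 6

6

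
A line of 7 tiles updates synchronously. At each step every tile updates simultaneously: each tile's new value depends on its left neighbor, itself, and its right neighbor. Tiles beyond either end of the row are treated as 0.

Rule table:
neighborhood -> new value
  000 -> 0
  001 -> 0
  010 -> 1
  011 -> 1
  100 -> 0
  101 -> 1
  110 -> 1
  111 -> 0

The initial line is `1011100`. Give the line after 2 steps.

1011100

step 1: 1110100
step 2: 1011100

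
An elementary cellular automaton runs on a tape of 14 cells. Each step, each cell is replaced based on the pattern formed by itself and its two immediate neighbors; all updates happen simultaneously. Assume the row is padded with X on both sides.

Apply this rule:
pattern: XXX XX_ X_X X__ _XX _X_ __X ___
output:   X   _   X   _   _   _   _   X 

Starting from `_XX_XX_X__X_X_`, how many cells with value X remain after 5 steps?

X__X__X____X_X
________XX__X_
_XXXXXX______X
X_XXXX__XXXX__
_X_XX____XX___
count of X: 5

5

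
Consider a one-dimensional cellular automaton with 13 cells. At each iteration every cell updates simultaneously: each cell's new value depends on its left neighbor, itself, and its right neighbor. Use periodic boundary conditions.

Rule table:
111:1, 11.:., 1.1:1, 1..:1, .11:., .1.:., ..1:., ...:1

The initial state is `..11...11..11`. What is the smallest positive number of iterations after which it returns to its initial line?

26

1...11...1...
.11...11..11.
...11...1...1
11...11..11..
..11...1...1.
1...11..11..1
.11...1...1..
...11..11..11
11...1...1...
..11..11..11.
1...1...1...1
.11..11..11..
...1...1...11
11..11..11...
..1...1...11.
1..11..11...1
.1...1...11..
..11..11...11
1...1...11...
.11..11...11.
...1...11...1
11..11...11..
..1...11...1.
1..11...11..1
.1...11...1..
..11...11..11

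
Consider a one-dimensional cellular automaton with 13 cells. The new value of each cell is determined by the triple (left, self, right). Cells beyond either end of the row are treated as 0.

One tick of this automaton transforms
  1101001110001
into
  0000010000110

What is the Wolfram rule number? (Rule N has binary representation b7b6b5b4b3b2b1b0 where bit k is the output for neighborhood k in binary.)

3

position 7: 111 → 0  (bit 7 = 0)
position 1: 110 → 0  (bit 6 = 0)
position 2: 101 → 0  (bit 5 = 0)
position 4: 100 → 0  (bit 4 = 0)
position 0: 011 → 0  (bit 3 = 0)
position 3: 010 → 0  (bit 2 = 0)
position 5: 001 → 1  (bit 1 = 1)
position 10: 000 → 1  (bit 0 = 1)
bits b7..b0 = 00000011 = 3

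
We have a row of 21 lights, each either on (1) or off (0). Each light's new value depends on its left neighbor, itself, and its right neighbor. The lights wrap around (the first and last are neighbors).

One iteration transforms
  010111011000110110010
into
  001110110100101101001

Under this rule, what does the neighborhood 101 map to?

1

At position 2 the neighborhood is 101; the next row has 1 there.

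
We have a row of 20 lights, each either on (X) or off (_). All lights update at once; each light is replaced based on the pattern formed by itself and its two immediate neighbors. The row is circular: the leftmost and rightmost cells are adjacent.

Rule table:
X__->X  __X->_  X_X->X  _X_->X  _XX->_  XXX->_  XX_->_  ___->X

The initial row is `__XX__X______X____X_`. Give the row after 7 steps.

step 1: X___X_XXXXXX_XXXX_XX
step 2: _XX_XX______X____X__
step 3: ___X__XXXXX_XXXX_XXX
step 4: XX_XX______X____X___
step 5: __X__XXXXX_XXXX_XXX_
step 6: X_XX______X____X___X
step 7: _X__XXXXX_XXXX_XXX__

_X__XXXXX_XXXX_XXX__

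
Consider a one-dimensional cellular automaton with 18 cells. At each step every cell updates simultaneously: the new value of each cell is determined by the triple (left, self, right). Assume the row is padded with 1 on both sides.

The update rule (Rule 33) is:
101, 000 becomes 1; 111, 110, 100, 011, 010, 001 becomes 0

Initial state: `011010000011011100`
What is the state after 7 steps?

100100111000100000
000000000010001110
011111111000100001
100000000010001100
001111111000100000
000000000010001110  (repeats step 2; period 4)
step 7: 011111111000100001

011111111000100001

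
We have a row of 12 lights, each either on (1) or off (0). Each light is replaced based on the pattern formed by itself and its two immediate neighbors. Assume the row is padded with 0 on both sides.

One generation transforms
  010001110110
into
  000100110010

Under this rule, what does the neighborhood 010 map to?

At position 1 the neighborhood is 010; the next row has 0 there.

0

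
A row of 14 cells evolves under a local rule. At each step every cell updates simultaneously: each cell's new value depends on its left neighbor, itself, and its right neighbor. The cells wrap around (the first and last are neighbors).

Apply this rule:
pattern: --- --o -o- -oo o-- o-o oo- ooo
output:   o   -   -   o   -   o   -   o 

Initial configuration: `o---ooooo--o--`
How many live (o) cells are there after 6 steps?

8

step 1: --o-oooo------
step 2: o--oooo--ooooo
step 3: ---ooo---ooooo
step 4: -o-oo--o-oooo-
step 5: --oo----oooo--
step 6: o-o--oo-ooo--o
count of o: 8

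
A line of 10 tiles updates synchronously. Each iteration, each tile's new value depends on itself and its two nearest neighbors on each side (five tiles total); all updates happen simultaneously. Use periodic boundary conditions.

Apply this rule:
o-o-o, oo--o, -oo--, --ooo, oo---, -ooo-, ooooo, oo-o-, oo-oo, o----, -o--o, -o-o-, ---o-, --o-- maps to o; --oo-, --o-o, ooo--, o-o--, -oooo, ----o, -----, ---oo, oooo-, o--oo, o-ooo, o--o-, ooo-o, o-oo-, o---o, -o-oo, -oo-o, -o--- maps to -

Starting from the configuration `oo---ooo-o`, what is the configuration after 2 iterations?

oo-o---ooo

o-o--oo-o-
oo-o---ooo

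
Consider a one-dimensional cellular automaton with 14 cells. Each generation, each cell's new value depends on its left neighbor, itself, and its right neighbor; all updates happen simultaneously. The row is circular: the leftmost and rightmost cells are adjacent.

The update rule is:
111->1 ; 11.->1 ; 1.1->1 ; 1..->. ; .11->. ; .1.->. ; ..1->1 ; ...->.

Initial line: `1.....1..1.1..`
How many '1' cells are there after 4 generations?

.....1..1.1..1
....1..1.1..1.
...1..1.1..1..
..1..1.1..1...
count of 1: 4

4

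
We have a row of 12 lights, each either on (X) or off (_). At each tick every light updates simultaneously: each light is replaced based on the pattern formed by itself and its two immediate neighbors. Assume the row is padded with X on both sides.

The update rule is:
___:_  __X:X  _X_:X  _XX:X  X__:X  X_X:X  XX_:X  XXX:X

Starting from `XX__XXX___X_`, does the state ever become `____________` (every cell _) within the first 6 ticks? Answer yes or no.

XXXXXXXX_XXX
XXXXXXXXXXXX
XXXXXXXXXXXX  (fixed point — unchanged through tick 6)
tick 6 is XXXXXXXXXXXX, still not uniform _

no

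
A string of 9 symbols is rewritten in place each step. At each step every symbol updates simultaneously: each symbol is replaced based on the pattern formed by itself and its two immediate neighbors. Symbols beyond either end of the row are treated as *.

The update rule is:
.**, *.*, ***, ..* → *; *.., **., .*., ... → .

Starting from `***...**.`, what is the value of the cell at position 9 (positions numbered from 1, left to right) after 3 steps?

step 1: **...**.*
step 2: *...**.**
step 3: ...**.***
position 9 holds *

*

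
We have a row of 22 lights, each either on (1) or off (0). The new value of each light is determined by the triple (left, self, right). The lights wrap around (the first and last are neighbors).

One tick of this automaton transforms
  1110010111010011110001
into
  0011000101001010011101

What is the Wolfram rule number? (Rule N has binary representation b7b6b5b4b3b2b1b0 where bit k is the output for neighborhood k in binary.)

position 0: 111 → 0  (bit 7 = 0)
position 2: 110 → 1  (bit 6 = 1)
position 6: 101 → 0  (bit 5 = 0)
position 3: 100 → 1  (bit 4 = 1)
position 7: 011 → 1  (bit 3 = 1)
position 5: 010 → 0  (bit 2 = 0)
position 4: 001 → 0  (bit 1 = 0)
position 19: 000 → 1  (bit 0 = 1)
bits b7..b0 = 01011001 = 89

89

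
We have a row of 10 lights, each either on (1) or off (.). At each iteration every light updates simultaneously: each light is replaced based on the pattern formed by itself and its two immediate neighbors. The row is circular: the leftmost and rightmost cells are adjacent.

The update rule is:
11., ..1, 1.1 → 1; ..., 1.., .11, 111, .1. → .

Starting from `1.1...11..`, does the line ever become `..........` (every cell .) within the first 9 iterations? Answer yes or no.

no

.1...1.1.1
1...1.1.1.
...1.1.1.1
..1.1.1.1.
.1.1.1.1..
1.1.1.1...
.1.1.1...1
1.1.1...1.
.1.1...1.1
iteration 9 is .1.1...1.1, still not uniform .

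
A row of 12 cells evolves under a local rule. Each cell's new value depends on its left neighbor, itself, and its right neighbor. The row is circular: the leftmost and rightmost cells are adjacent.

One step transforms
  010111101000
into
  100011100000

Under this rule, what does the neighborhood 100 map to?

At position 9 the neighborhood is 100; the next row has 0 there.

0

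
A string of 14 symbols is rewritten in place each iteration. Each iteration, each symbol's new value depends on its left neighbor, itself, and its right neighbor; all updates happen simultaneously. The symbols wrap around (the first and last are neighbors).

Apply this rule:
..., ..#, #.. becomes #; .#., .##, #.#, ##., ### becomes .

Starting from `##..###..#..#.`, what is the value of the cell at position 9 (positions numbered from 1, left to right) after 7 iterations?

..##...##.##..
##..###.....##
..##...#####..
##..###.....##  (repeats iteration 2; period 2)
iteration 7: ..##...#####..
position 9 holds #

#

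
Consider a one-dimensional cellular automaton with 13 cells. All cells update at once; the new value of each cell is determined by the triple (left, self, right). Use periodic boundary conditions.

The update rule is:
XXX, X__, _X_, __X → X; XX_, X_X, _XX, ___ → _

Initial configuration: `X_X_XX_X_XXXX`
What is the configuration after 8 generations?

_XXXXXXXX_XXX

generation 1: __X____X__XXX
generation 2: XXXX__XXXX_X_
generation 3: _XX_XX_XX__X_
generation 4: X________XXXX
generation 5: _X______X_XXX
generation 6: _XX____XX__X_
generation 7: X__X__X__XXXX
generation 8: _XXXXXXXX_XXX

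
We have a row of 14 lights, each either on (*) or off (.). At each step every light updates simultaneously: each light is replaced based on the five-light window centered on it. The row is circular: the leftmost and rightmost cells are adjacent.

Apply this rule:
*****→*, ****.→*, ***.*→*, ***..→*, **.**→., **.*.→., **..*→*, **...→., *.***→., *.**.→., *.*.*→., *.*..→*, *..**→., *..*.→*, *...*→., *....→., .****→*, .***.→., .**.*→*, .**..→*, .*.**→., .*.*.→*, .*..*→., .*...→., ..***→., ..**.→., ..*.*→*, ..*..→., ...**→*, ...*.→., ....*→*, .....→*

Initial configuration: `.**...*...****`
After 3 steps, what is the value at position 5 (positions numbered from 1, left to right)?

*

step 1: ..*......*.***
step 2: **...***.*...*
step 3: .*..*..*.*..*.
position 5 holds *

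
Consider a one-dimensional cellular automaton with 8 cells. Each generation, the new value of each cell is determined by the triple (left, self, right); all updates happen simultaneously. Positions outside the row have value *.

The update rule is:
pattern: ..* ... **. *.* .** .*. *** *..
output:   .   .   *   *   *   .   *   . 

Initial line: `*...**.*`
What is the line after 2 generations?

generation 1: *...****
generation 2: *...****

*...****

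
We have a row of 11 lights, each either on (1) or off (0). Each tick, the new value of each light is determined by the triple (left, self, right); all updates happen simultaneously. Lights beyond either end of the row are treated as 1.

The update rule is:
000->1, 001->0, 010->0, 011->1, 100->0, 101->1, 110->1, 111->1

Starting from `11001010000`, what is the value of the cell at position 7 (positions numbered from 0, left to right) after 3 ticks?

0

11000100110
11010000111
11100110111
position 7 holds 0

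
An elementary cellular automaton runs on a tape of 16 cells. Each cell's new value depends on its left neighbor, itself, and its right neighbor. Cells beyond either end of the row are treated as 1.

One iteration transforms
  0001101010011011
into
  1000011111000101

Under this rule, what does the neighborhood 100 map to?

At position 0 the neighborhood is 100; the next row has 1 there.

1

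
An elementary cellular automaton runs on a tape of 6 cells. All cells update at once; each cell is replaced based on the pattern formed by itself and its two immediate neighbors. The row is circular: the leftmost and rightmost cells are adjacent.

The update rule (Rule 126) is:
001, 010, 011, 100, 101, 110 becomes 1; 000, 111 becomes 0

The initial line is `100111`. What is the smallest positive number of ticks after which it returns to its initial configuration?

2

tick 1: 111100
tick 2: 100111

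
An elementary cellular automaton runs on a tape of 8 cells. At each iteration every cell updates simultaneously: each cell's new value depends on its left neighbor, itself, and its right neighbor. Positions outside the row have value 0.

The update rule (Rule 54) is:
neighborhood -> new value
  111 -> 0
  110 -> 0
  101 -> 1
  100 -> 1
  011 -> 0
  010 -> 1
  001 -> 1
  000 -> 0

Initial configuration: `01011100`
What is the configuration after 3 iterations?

00111000

iteration 1: 11100010
iteration 2: 00010111
iteration 3: 00111000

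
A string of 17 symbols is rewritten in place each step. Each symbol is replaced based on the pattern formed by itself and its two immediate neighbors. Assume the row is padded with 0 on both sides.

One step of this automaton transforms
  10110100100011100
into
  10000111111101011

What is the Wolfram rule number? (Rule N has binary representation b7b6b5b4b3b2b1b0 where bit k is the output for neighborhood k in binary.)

151

position 13: 111 → 1  (bit 7 = 1)
position 3: 110 → 0  (bit 6 = 0)
position 1: 101 → 0  (bit 5 = 0)
position 6: 100 → 1  (bit 4 = 1)
position 2: 011 → 0  (bit 3 = 0)
position 0: 010 → 1  (bit 2 = 1)
position 7: 001 → 1  (bit 1 = 1)
position 10: 000 → 1  (bit 0 = 1)
bits b7..b0 = 10010111 = 151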